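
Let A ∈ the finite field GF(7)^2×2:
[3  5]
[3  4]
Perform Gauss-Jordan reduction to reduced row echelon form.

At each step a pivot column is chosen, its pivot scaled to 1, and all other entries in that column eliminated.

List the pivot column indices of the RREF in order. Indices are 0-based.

pivot(0,0)=3: scale R0 → (1, 4)
  clear (1,0): R1 −= (3)R0 → (0, 6)
pivot(1,1)=6: scale R1 → (0, 1)
  clear (0,1): R0 −= (4)R1 → (1, 0)

pivot columns: 0, 1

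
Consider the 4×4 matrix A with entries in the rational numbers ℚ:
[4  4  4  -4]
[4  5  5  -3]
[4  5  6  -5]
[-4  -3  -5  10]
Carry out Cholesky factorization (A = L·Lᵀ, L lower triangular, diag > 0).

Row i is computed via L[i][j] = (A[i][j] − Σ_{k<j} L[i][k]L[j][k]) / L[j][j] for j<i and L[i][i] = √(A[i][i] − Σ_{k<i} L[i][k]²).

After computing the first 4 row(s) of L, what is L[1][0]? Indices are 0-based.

L[1][0] = 2

Step 1: L[0][0] = √(4) = 2.
  L[1][0] = (4) / L[0][0] = 2.
Step 2: L[1][1] = √(1) = 1.
  L[2][0] = (4) / L[0][0] = 2.
  L[2][1] = (1) / L[1][1] = 1.
Step 3: L[2][2] = √(1) = 1.
  L[3][0] = (-4) / L[0][0] = -2.
  L[3][1] = (1) / L[1][1] = 1.
  L[3][2] = (-2) / L[2][2] = -2.
Step 4: L[3][3] = √(1) = 1.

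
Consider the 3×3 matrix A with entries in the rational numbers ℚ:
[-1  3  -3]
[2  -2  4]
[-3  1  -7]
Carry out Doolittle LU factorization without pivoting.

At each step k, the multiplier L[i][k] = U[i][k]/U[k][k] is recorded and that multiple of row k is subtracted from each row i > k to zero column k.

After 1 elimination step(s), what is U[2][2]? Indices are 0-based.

k=0: U[0][0]=-1
  eliminate (1,0): mult=-2, new row 1: (0, 4, -2); set L[1][0]=-2
  eliminate (2,0): mult=3, new row 2: (0, -8, 2); set L[2][0]=3

U[2][2] = 2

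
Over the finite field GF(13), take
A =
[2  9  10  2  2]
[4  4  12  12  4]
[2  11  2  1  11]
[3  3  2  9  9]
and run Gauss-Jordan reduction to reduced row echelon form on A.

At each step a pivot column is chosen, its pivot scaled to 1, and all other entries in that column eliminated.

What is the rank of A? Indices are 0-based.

[1] R0 /= 2  ⇒  (1, 11, 5, 1, 1)
     R1 -= 4·R0  ⇒  (0, 12, 5, 8, 0)
     R2 -= 2·R0  ⇒  (0, 2, 5, 12, 9)
     R3 -= 3·R0  ⇒  (0, 9, 0, 6, 6)
[2] R1 /= 12  ⇒  (0, 1, 8, 5, 0)
     R0 -= 11·R1  ⇒  (1, 0, 8, 11, 1)
     R2 -= 2·R1  ⇒  (0, 0, 2, 2, 9)
     R3 -= 9·R1  ⇒  (0, 0, 6, 0, 6)
[3] R2 /= 2  ⇒  (0, 0, 1, 1, 11)
     R0 -= 8·R2  ⇒  (1, 0, 0, 3, 4)
     R1 -= 8·R2  ⇒  (0, 1, 0, 10, 3)
     R3 -= 6·R2  ⇒  (0, 0, 0, 7, 5)
[4] R3 /= 7  ⇒  (0, 0, 0, 1, 10)
     R0 -= 3·R3  ⇒  (1, 0, 0, 0, 0)
     R1 -= 10·R3  ⇒  (0, 1, 0, 0, 7)
     R2 -= 1·R3  ⇒  (0, 0, 1, 0, 1)

rank = 4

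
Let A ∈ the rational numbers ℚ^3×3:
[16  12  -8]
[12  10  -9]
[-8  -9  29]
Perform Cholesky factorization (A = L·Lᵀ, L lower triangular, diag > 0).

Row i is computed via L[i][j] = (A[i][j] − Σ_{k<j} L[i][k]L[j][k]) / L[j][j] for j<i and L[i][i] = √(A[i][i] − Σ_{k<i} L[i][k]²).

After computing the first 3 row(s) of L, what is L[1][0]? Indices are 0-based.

Step 1: L[0][0] = √(16) = 4.
  L[1][0] = (12) / L[0][0] = 3.
Step 2: L[1][1] = √(1) = 1.
  L[2][0] = (-8) / L[0][0] = -2.
  L[2][1] = (-3) / L[1][1] = -3.
Step 3: L[2][2] = √(16) = 4.

L[1][0] = 3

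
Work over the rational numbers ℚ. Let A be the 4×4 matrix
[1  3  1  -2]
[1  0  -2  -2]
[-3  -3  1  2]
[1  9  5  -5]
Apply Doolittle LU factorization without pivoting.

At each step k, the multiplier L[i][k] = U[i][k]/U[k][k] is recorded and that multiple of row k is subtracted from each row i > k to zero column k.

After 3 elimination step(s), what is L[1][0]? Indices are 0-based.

L[1][0] = 1

[col 0] pivot 1
  R1 -= 1*R0 → (0, -3, -3, 0)  (L[1][0] := 1)
  R2 -= -3*R0 → (0, 6, 4, -4)  (L[2][0] := -3)
  R3 -= 1*R0 → (0, 6, 4, -3)  (L[3][0] := 1)
[col 1] pivot -3
  R2 -= -2*R1 → (0, 0, -2, -4)  (L[2][1] := -2)
  R3 -= -2*R1 → (0, 0, -2, -3)  (L[3][1] := -2)
[col 2] pivot -2
  R3 -= 1*R2 → (0, 0, 0, 1)  (L[3][2] := 1)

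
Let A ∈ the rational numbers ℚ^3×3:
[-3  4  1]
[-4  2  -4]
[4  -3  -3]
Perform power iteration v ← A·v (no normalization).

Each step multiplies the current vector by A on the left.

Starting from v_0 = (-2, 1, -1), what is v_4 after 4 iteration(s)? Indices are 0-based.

v_4 = (-627, -252, 654)

v_0 = (-2, 1, -1).
v_1 = A·v_0 = (9, 14, -8).
v_2 = A·v_1 = (21, 24, 18).
v_3 = A·v_2 = (51, -108, -42).
v_4 = A·v_3 = (-627, -252, 654).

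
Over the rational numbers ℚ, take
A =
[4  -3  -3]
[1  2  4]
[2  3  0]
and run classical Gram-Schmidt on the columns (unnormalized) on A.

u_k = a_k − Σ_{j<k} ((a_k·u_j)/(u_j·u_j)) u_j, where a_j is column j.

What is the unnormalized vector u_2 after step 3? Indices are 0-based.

u_2 = (69/446, 621/223, -759/446)

Step 1: u_0 = a_0 = (4, 1, 2).
Step 2: u_1 = a_1 − (-4/21)·u_0 = (-47/21, 46/21, 71/21).
Step 3: u_2 = a_2 − (-8/21)·u_0 − (325/446)·u_1 = (69/446, 621/223, -759/446).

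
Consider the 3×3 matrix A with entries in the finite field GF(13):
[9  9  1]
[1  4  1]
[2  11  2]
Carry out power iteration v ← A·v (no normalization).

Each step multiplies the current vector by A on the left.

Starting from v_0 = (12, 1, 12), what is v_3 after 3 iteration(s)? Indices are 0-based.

v_0 = (12, 1, 12).
v_1 = A·v_0 = (12, 2, 7).
v_2 = A·v_1 = (3, 1, 8).
v_3 = A·v_2 = (5, 2, 7).

v_3 = (5, 2, 7)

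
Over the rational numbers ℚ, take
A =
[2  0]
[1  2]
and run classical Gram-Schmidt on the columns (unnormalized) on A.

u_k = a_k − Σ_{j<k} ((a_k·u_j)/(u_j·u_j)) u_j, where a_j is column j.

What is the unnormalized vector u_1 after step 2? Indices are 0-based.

Step 1: u_0 = a_0 = (2, 1).
Step 2: u_1 = a_1 − (2/5)·u_0 = (-4/5, 8/5).

u_1 = (-4/5, 8/5)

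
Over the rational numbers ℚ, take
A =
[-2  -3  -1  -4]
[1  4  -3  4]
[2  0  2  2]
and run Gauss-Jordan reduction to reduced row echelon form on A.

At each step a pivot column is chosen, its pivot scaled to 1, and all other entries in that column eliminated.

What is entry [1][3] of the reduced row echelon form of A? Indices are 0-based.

M[1][3] = 5/8

[1] R0 /= -2  ⇒  (1, 3/2, 1/2, 2)
     R1 -= 1·R0  ⇒  (0, 5/2, -7/2, 2)
     R2 -= 2·R0  ⇒  (0, -3, 1, -2)
[2] R1 /= 5/2  ⇒  (0, 1, -7/5, 4/5)
     R0 -= 3/2·R1  ⇒  (1, 0, 13/5, 4/5)
     R2 -= -3·R1  ⇒  (0, 0, -16/5, 2/5)
[3] R2 /= -16/5  ⇒  (0, 0, 1, -1/8)
     R0 -= 13/5·R2  ⇒  (1, 0, 0, 9/8)
     R1 -= -7/5·R2  ⇒  (0, 1, 0, 5/8)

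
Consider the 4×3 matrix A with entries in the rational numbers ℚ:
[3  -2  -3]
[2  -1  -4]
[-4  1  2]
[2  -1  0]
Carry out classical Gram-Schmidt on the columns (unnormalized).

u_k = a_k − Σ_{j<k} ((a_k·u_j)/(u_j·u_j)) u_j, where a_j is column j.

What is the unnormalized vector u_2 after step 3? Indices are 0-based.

Step 1: u_0 = a_0 = (3, 2, -4, 2).
Step 2: u_1 = a_1 − (-14/33)·u_0 = (-8/11, -5/33, -23/33, -5/33).
Step 3: u_2 = a_2 − (-25/33)·u_0 − (46/35)·u_1 = (8/35, -16/7, -4/35, 12/7).

u_2 = (8/35, -16/7, -4/35, 12/7)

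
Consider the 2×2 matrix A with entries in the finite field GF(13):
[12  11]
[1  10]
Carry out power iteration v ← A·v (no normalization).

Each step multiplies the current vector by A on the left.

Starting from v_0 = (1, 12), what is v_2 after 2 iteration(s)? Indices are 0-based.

v_0 = (1, 12).
v_1 = A·v_0 = (1, 4).
v_2 = A·v_1 = (4, 2).

v_2 = (4, 2)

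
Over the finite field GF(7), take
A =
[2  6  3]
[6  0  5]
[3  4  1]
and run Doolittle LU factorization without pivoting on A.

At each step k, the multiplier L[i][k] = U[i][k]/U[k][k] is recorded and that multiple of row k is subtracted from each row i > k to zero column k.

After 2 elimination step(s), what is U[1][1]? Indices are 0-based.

U[1][1] = 3

[col 0] pivot 2
  R1 -= 3*R0 → (0, 3, 3)  (L[1][0] := 3)
  R2 -= 5*R0 → (0, 2, 0)  (L[2][0] := 5)
[col 1] pivot 3
  R2 -= 3*R1 → (0, 0, 5)  (L[2][1] := 3)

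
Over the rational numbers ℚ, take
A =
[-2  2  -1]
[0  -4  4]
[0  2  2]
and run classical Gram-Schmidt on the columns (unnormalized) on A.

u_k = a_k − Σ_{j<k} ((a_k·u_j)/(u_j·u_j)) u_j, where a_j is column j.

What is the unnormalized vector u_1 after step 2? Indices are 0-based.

u_1 = (0, -4, 2)

Step 1: u_0 = a_0 = (-2, 0, 0).
Step 2: u_1 = a_1 − (-1)·u_0 = (0, -4, 2).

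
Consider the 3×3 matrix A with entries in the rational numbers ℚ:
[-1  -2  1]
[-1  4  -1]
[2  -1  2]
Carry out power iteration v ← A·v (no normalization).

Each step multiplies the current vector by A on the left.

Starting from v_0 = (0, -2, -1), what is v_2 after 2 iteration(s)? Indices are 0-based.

v_2 = (11, -31, 13)

v_0 = (0, -2, -1).
v_1 = A·v_0 = (3, -7, 0).
v_2 = A·v_1 = (11, -31, 13).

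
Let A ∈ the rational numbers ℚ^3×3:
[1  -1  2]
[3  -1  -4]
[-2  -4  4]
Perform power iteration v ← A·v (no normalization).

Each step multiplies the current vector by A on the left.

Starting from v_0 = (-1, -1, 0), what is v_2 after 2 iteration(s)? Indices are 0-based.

v_2 = (14, -22, 32)

v_0 = (-1, -1, 0).
v_1 = A·v_0 = (0, -2, 6).
v_2 = A·v_1 = (14, -22, 32).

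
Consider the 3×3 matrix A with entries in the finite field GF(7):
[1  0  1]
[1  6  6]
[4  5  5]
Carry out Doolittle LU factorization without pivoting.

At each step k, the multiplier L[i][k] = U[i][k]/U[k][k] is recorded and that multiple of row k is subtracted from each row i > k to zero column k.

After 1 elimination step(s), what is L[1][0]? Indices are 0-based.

Step 1: pivot at (0,0) is 1.
  row1 ← row1 − (1)·row0  ⇒  L[1][0]=1, U row1=(0, 6, 5)
  row2 ← row2 − (4)·row0  ⇒  L[2][0]=4, U row2=(0, 5, 1)

L[1][0] = 1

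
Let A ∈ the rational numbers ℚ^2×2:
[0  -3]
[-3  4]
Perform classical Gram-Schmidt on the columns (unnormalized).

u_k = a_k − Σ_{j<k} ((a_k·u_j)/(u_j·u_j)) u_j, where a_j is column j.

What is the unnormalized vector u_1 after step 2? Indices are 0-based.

u_1 = (-3, 0)

Step 1: u_0 = a_0 = (0, -3).
Step 2: u_1 = a_1 − (-4/3)·u_0 = (-3, 0).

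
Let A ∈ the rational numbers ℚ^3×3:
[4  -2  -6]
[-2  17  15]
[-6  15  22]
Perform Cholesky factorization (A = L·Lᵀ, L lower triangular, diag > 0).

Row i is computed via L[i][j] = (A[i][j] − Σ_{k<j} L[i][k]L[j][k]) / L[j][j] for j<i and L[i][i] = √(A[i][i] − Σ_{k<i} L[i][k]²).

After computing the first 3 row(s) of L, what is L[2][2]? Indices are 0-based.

Step 1: L[0][0] = √(4) = 2.
  L[1][0] = (-2) / L[0][0] = -1.
Step 2: L[1][1] = √(16) = 4.
  L[2][0] = (-6) / L[0][0] = -3.
  L[2][1] = (12) / L[1][1] = 3.
Step 3: L[2][2] = √(4) = 2.

L[2][2] = 2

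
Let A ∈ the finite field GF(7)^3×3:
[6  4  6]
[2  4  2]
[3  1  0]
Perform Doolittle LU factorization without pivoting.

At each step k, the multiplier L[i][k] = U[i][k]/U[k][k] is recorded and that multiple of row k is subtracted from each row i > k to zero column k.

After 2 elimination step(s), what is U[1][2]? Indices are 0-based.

U[1][2] = 0

k=0: U[0][0]=6
  eliminate (1,0): mult=5, new row 1: (0, 5, 0); set L[1][0]=5
  eliminate (2,0): mult=4, new row 2: (0, 6, 4); set L[2][0]=4
k=1: U[1][1]=5
  eliminate (2,1): mult=4, new row 2: (0, 0, 4); set L[2][1]=4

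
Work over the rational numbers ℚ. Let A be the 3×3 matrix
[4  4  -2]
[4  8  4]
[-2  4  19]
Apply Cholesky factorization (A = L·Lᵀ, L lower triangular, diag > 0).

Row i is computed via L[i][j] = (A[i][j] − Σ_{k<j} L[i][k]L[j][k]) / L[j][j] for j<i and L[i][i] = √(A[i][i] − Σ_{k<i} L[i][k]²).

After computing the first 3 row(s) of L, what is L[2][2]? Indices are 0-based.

L[2][2] = 3

Step 1: L[0][0] = √(4) = 2.
  L[1][0] = (4) / L[0][0] = 2.
Step 2: L[1][1] = √(4) = 2.
  L[2][0] = (-2) / L[0][0] = -1.
  L[2][1] = (6) / L[1][1] = 3.
Step 3: L[2][2] = √(9) = 3.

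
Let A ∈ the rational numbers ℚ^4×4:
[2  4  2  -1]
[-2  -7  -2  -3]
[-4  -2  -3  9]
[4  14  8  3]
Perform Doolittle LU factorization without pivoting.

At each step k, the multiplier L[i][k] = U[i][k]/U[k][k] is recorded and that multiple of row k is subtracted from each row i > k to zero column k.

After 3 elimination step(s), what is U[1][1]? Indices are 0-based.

Step 1: pivot at (0,0) is 2.
  row1 ← row1 − (-1)·row0  ⇒  L[1][0]=-1, U row1=(0, -3, 0, -4)
  row2 ← row2 − (-2)·row0  ⇒  L[2][0]=-2, U row2=(0, 6, 1, 7)
  row3 ← row3 − (2)·row0  ⇒  L[3][0]=2, U row3=(0, 6, 4, 5)
Step 2: pivot at (1,1) is -3.
  row2 ← row2 − (-2)·row1  ⇒  L[2][1]=-2, U row2=(0, 0, 1, -1)
  row3 ← row3 − (-2)·row1  ⇒  L[3][1]=-2, U row3=(0, 0, 4, -3)
Step 3: pivot at (2,2) is 1.
  row3 ← row3 − (4)·row2  ⇒  L[3][2]=4, U row3=(0, 0, 0, 1)

U[1][1] = -3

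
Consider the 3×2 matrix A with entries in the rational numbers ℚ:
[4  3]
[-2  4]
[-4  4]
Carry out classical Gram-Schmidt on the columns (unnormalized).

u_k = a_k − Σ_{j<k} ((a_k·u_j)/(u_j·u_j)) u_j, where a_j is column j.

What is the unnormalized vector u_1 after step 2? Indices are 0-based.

Step 1: u_0 = a_0 = (4, -2, -4).
Step 2: u_1 = a_1 − (-1/3)·u_0 = (13/3, 10/3, 8/3).

u_1 = (13/3, 10/3, 8/3)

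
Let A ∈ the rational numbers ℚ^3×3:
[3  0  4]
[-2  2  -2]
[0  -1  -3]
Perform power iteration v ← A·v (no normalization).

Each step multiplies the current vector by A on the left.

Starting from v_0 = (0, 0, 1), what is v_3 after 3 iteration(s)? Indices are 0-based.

v_3 = (44, -34, -27)

v_0 = (0, 0, 1).
v_1 = A·v_0 = (4, -2, -3).
v_2 = A·v_1 = (0, -6, 11).
v_3 = A·v_2 = (44, -34, -27).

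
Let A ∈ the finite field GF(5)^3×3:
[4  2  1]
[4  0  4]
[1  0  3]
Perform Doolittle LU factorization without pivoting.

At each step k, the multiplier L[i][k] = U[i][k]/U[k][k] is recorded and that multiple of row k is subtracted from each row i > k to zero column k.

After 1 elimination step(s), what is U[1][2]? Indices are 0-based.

Step 1: pivot at (0,0) is 4.
  row1 ← row1 − (1)·row0  ⇒  L[1][0]=1, U row1=(0, 3, 3)
  row2 ← row2 − (4)·row0  ⇒  L[2][0]=4, U row2=(0, 2, 4)

U[1][2] = 3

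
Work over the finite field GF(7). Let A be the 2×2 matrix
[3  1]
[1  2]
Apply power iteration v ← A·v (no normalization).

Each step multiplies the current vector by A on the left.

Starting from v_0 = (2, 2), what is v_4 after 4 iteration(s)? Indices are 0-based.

v_4 = (1, 5)

v_0 = (2, 2).
v_1 = A·v_0 = (1, 6).
v_2 = A·v_1 = (2, 6).
v_3 = A·v_2 = (5, 0).
v_4 = A·v_3 = (1, 5).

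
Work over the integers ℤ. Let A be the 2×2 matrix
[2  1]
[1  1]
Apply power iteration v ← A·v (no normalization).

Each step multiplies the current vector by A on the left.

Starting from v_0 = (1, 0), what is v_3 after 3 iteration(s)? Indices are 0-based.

v_3 = (13, 8)

v_0 = (1, 0).
v_1 = A·v_0 = (2, 1).
v_2 = A·v_1 = (5, 3).
v_3 = A·v_2 = (13, 8).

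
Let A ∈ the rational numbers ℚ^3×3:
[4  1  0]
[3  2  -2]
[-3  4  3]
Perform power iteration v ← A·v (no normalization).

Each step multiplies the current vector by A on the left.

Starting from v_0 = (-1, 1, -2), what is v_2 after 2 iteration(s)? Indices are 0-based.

v_2 = (-9, -5, 24)

v_0 = (-1, 1, -2).
v_1 = A·v_0 = (-3, 3, 1).
v_2 = A·v_1 = (-9, -5, 24).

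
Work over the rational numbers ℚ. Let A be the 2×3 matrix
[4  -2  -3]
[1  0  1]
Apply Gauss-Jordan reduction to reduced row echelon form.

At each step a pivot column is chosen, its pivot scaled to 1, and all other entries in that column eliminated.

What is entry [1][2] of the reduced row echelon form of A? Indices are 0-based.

M[1][2] = 7/2

[1] R0 /= 4  ⇒  (1, -1/2, -3/4)
     R1 -= 1·R0  ⇒  (0, 1/2, 7/4)
[2] R1 /= 1/2  ⇒  (0, 1, 7/2)
     R0 -= -1/2·R1  ⇒  (1, 0, 1)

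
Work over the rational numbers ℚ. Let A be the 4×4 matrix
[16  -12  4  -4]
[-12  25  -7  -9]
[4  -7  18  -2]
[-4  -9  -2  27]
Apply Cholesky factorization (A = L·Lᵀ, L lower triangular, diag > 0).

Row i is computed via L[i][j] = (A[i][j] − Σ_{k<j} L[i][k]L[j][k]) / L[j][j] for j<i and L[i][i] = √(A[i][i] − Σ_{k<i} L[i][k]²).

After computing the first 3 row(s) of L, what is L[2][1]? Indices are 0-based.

L[2][1] = -1

Step 1: L[0][0] = √(16) = 4.
  L[1][0] = (-12) / L[0][0] = -3.
Step 2: L[1][1] = √(16) = 4.
  L[2][0] = (4) / L[0][0] = 1.
  L[2][1] = (-4) / L[1][1] = -1.
Step 3: L[2][2] = √(16) = 4.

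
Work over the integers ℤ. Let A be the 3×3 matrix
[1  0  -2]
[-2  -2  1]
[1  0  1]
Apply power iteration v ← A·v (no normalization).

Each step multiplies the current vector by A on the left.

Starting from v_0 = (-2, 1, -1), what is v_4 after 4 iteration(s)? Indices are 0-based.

v_4 = (6, -11, 15)

v_0 = (-2, 1, -1).
v_1 = A·v_0 = (0, 1, -3).
v_2 = A·v_1 = (6, -5, -3).
v_3 = A·v_2 = (12, -5, 3).
v_4 = A·v_3 = (6, -11, 15).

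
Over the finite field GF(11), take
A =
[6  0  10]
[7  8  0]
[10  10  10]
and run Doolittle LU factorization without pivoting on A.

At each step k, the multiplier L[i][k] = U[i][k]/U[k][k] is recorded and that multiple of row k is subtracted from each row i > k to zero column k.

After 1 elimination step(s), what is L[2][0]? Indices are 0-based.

k=0: U[0][0]=6
  eliminate (1,0): mult=3, new row 1: (0, 8, 3); set L[1][0]=3
  eliminate (2,0): mult=9, new row 2: (0, 10, 8); set L[2][0]=9

L[2][0] = 9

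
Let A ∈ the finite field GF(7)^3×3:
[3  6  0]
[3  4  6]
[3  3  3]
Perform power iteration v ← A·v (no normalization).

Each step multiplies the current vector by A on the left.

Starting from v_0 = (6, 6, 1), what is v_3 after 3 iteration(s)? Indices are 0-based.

v_0 = (6, 6, 1).
v_1 = A·v_0 = (5, 6, 4).
v_2 = A·v_1 = (2, 0, 3).
v_3 = A·v_2 = (6, 3, 1).

v_3 = (6, 3, 1)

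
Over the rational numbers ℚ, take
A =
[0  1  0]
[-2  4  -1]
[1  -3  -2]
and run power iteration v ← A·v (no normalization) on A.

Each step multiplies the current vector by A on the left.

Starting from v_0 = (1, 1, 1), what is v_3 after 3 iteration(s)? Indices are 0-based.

v_0 = (1, 1, 1).
v_1 = A·v_0 = (1, 1, -4).
v_2 = A·v_1 = (1, 6, 6).
v_3 = A·v_2 = (6, 16, -29).

v_3 = (6, 16, -29)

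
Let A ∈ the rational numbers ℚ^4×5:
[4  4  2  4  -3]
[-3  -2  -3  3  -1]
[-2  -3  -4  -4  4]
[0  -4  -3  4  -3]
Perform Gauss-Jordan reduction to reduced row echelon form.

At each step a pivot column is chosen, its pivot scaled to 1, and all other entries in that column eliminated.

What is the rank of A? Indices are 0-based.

step 1: normalize row 0 (÷4) = (1, 1, 1/2, 1, -3/4)
  row 1: subtract -3×row0 = (0, 1, -3/2, 6, -13/4)
  row 2: subtract -2×row0 = (0, -1, -3, -2, 5/2)
step 2: normalize row 1 (÷1) = (0, 1, -3/2, 6, -13/4)
  row 0: subtract 1×row1 = (1, 0, 2, -5, 5/2)
  row 2: subtract -1×row1 = (0, 0, -9/2, 4, -3/4)
  row 3: subtract -4×row1 = (0, 0, -9, 28, -16)
step 3: normalize row 2 (÷-9/2) = (0, 0, 1, -8/9, 1/6)
  row 0: subtract 2×row2 = (1, 0, 0, -29/9, 13/6)
  row 1: subtract -3/2×row2 = (0, 1, 0, 14/3, -3)
  row 3: subtract -9×row2 = (0, 0, 0, 20, -29/2)
step 4: normalize row 3 (÷20) = (0, 0, 0, 1, -29/40)
  row 0: subtract -29/9×row3 = (1, 0, 0, 0, -61/360)
  row 1: subtract 14/3×row3 = (0, 1, 0, 0, 23/60)
  row 2: subtract -8/9×row3 = (0, 0, 1, 0, -43/90)

rank = 4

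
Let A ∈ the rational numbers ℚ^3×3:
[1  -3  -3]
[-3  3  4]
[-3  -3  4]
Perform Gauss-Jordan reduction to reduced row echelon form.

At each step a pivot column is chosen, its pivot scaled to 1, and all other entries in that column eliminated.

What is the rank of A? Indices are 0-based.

step 1: normalize row 0 (÷1) = (1, -3, -3)
  row 1: subtract -3×row0 = (0, -6, -5)
  row 2: subtract -3×row0 = (0, -12, -5)
step 2: normalize row 1 (÷-6) = (0, 1, 5/6)
  row 0: subtract -3×row1 = (1, 0, -1/2)
  row 2: subtract -12×row1 = (0, 0, 5)
step 3: normalize row 2 (÷5) = (0, 0, 1)
  row 0: subtract -1/2×row2 = (1, 0, 0)
  row 1: subtract 5/6×row2 = (0, 1, 0)

rank = 3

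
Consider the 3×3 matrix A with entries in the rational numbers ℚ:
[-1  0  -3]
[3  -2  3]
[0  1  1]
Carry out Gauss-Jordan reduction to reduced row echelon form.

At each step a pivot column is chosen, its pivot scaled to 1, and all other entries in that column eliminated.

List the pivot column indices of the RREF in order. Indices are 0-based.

pivot columns: 0, 1, 2

[1] R0 /= -1  ⇒  (1, 0, 3)
     R1 -= 3·R0  ⇒  (0, -2, -6)
[2] R1 /= -2  ⇒  (0, 1, 3)
     R2 -= 1·R1  ⇒  (0, 0, -2)
[3] R2 /= -2  ⇒  (0, 0, 1)
     R0 -= 3·R2  ⇒  (1, 0, 0)
     R1 -= 3·R2  ⇒  (0, 1, 0)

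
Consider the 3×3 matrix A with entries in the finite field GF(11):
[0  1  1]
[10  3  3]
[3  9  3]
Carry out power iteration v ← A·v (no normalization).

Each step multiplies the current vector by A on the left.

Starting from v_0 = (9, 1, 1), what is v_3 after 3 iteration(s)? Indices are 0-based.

v_3 = (4, 9, 8)

v_0 = (9, 1, 1).
v_1 = A·v_0 = (2, 8, 6).
v_2 = A·v_1 = (3, 7, 8).
v_3 = A·v_2 = (4, 9, 8).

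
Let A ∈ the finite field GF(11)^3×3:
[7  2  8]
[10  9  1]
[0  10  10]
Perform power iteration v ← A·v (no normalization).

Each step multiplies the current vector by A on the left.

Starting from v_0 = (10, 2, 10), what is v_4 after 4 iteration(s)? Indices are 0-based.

v_4 = (7, 10, 5)

v_0 = (10, 2, 10).
v_1 = A·v_0 = (0, 7, 10).
v_2 = A·v_1 = (6, 7, 5).
v_3 = A·v_2 = (8, 7, 10).
v_4 = A·v_3 = (7, 10, 5).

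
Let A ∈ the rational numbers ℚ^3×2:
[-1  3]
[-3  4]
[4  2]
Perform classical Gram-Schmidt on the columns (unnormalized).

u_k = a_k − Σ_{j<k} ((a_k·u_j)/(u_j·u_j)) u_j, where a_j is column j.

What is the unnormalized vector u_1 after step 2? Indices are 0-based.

Step 1: u_0 = a_0 = (-1, -3, 4).
Step 2: u_1 = a_1 − (-7/26)·u_0 = (71/26, 83/26, 40/13).

u_1 = (71/26, 83/26, 40/13)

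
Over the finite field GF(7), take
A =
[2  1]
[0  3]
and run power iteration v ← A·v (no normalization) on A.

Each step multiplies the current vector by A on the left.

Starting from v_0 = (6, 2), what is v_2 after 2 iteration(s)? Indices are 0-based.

v_2 = (6, 4)

v_0 = (6, 2).
v_1 = A·v_0 = (0, 6).
v_2 = A·v_1 = (6, 4).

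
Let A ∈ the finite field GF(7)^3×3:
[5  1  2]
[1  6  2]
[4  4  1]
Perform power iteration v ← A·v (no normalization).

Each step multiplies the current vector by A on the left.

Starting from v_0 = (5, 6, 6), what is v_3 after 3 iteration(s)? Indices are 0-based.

v_3 = (5, 5, 5)

v_0 = (5, 6, 6).
v_1 = A·v_0 = (1, 4, 1).
v_2 = A·v_1 = (4, 6, 0).
v_3 = A·v_2 = (5, 5, 5).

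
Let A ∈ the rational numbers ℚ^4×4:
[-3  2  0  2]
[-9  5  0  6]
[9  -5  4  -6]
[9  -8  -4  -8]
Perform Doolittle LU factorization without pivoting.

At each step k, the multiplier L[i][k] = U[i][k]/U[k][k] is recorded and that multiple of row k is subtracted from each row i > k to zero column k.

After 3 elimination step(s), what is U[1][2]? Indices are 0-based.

U[1][2] = 0

[col 0] pivot -3
  R1 -= 3*R0 → (0, -1, 0, 0)  (L[1][0] := 3)
  R2 -= -3*R0 → (0, 1, 4, 0)  (L[2][0] := -3)
  R3 -= -3*R0 → (0, -2, -4, -2)  (L[3][0] := -3)
[col 1] pivot -1
  R2 -= -1*R1 → (0, 0, 4, 0)  (L[2][1] := -1)
  R3 -= 2*R1 → (0, 0, -4, -2)  (L[3][1] := 2)
[col 2] pivot 4
  R3 -= -1*R2 → (0, 0, 0, -2)  (L[3][2] := -1)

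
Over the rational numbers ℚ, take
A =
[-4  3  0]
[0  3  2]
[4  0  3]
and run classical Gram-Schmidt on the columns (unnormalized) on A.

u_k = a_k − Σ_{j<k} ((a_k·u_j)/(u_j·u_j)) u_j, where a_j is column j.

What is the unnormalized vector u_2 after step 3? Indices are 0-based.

u_2 = (1/3, -1/3, 1/3)

Step 1: u_0 = a_0 = (-4, 0, 4).
Step 2: u_1 = a_1 − (-3/8)·u_0 = (3/2, 3, 3/2).
Step 3: u_2 = a_2 − (3/8)·u_0 − (7/9)·u_1 = (1/3, -1/3, 1/3).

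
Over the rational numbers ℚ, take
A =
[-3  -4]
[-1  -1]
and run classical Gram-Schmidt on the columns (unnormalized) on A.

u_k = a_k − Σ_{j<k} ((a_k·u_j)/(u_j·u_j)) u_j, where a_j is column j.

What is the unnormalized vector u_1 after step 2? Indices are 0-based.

u_1 = (-1/10, 3/10)

Step 1: u_0 = a_0 = (-3, -1).
Step 2: u_1 = a_1 − (13/10)·u_0 = (-1/10, 3/10).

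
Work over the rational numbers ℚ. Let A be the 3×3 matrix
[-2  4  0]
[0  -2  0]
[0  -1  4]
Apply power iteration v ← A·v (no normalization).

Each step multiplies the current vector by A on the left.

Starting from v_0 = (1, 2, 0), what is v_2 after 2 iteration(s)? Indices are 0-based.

v_0 = (1, 2, 0).
v_1 = A·v_0 = (6, -4, -2).
v_2 = A·v_1 = (-28, 8, -4).

v_2 = (-28, 8, -4)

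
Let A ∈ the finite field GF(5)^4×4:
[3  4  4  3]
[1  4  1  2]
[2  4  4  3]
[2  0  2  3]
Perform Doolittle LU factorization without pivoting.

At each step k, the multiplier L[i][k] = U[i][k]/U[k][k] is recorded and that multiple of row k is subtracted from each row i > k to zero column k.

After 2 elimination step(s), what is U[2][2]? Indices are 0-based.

U[2][2] = 4

[col 0] pivot 3
  R1 -= 2*R0 → (0, 1, 3, 1)  (L[1][0] := 2)
  R2 -= 4*R0 → (0, 3, 3, 1)  (L[2][0] := 4)
  R3 -= 4*R0 → (0, 4, 1, 1)  (L[3][0] := 4)
[col 1] pivot 1
  R2 -= 3*R1 → (0, 0, 4, 3)  (L[2][1] := 3)
  R3 -= 4*R1 → (0, 0, 4, 2)  (L[3][1] := 4)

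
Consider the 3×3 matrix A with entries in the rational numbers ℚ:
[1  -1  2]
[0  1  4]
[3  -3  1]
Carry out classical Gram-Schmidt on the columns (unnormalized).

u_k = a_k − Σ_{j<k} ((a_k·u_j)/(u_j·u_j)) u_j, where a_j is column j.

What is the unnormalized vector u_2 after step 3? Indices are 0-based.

u_2 = (3/2, 0, -1/2)

Step 1: u_0 = a_0 = (1, 0, 3).
Step 2: u_1 = a_1 − (-1)·u_0 = (0, 1, 0).
Step 3: u_2 = a_2 − (1/2)·u_0 − (4)·u_1 = (3/2, 0, -1/2).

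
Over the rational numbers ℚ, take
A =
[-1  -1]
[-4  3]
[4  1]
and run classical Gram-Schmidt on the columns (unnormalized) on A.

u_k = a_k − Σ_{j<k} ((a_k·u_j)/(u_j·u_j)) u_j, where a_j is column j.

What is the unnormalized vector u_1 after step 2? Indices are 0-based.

Step 1: u_0 = a_0 = (-1, -4, 4).
Step 2: u_1 = a_1 − (-7/33)·u_0 = (-40/33, 71/33, 61/33).

u_1 = (-40/33, 71/33, 61/33)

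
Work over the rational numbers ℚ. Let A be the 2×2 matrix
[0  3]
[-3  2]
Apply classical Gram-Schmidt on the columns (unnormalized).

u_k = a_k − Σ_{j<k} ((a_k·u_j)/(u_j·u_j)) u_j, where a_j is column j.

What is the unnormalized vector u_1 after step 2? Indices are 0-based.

Step 1: u_0 = a_0 = (0, -3).
Step 2: u_1 = a_1 − (-2/3)·u_0 = (3, 0).

u_1 = (3, 0)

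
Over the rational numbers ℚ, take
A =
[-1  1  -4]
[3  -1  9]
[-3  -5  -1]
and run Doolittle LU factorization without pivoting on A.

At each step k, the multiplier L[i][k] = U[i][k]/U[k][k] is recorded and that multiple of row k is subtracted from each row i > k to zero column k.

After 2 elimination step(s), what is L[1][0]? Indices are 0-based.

k=0: U[0][0]=-1
  eliminate (1,0): mult=-3, new row 1: (0, 2, -3); set L[1][0]=-3
  eliminate (2,0): mult=3, new row 2: (0, -8, 11); set L[2][0]=3
k=1: U[1][1]=2
  eliminate (2,1): mult=-4, new row 2: (0, 0, -1); set L[2][1]=-4

L[1][0] = -3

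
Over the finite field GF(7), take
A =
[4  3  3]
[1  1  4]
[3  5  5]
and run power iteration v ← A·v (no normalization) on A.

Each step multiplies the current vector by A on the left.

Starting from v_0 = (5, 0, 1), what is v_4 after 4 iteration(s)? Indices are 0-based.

v_0 = (5, 0, 1).
v_1 = A·v_0 = (2, 2, 6).
v_2 = A·v_1 = (4, 0, 4).
v_3 = A·v_2 = (0, 6, 4).
v_4 = A·v_3 = (2, 1, 1).

v_4 = (2, 1, 1)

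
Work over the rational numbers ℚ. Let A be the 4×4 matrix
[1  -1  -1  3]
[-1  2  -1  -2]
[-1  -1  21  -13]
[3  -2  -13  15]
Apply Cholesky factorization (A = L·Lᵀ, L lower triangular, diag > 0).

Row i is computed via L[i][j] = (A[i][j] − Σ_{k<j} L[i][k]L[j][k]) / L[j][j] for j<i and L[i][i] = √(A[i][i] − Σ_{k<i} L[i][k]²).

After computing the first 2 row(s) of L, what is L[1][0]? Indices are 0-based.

Step 1: L[0][0] = √(1) = 1.
  L[1][0] = (-1) / L[0][0] = -1.
Step 2: L[1][1] = √(1) = 1.

L[1][0] = -1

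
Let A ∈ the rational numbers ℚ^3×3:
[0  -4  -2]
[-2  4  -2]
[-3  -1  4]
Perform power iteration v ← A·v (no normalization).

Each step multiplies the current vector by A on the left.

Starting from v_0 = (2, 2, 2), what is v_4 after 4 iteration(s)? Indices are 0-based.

v_4 = (-336, 192, 960)

v_0 = (2, 2, 2).
v_1 = A·v_0 = (-12, 0, 0).
v_2 = A·v_1 = (0, 24, 36).
v_3 = A·v_2 = (-168, 24, 120).
v_4 = A·v_3 = (-336, 192, 960).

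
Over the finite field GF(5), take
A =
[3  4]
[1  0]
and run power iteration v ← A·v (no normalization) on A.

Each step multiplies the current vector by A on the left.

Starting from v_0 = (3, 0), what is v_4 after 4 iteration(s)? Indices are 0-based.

v_4 = (0, 3)

v_0 = (3, 0).
v_1 = A·v_0 = (4, 3).
v_2 = A·v_1 = (4, 4).
v_3 = A·v_2 = (3, 4).
v_4 = A·v_3 = (0, 3).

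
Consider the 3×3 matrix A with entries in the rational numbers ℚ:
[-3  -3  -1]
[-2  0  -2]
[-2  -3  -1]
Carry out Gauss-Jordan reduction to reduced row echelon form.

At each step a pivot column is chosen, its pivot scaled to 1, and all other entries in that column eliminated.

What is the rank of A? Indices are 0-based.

rank = 3

pivot(0,0)=-3: scale R0 → (1, 1, 1/3)
  clear (1,0): R1 −= (-2)R0 → (0, 2, -4/3)
  clear (2,0): R2 −= (-2)R0 → (0, -1, -1/3)
pivot(1,1)=2: scale R1 → (0, 1, -2/3)
  clear (0,1): R0 −= (1)R1 → (1, 0, 1)
  clear (2,1): R2 −= (-1)R1 → (0, 0, -1)
pivot(2,2)=-1: scale R2 → (0, 0, 1)
  clear (0,2): R0 −= (1)R2 → (1, 0, 0)
  clear (1,2): R1 −= (-2/3)R2 → (0, 1, 0)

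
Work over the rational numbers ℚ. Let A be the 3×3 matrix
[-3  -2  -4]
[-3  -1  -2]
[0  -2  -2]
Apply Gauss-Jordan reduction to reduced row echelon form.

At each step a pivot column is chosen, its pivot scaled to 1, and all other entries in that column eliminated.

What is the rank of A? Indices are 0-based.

[1] R0 /= -3  ⇒  (1, 2/3, 4/3)
     R1 -= -3·R0  ⇒  (0, 1, 2)
[2] R1 /= 1  ⇒  (0, 1, 2)
     R0 -= 2/3·R1  ⇒  (1, 0, 0)
     R2 -= -2·R1  ⇒  (0, 0, 2)
[3] R2 /= 2  ⇒  (0, 0, 1)
     R1 -= 2·R2  ⇒  (0, 1, 0)

rank = 3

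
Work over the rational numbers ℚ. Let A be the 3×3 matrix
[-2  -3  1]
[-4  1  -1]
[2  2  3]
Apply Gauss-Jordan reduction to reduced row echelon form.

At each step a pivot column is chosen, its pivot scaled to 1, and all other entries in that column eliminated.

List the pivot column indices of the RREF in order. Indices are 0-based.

pivot columns: 0, 1, 2

[1] R0 /= -2  ⇒  (1, 3/2, -1/2)
     R1 -= -4·R0  ⇒  (0, 7, -3)
     R2 -= 2·R0  ⇒  (0, -1, 4)
[2] R1 /= 7  ⇒  (0, 1, -3/7)
     R0 -= 3/2·R1  ⇒  (1, 0, 1/7)
     R2 -= -1·R1  ⇒  (0, 0, 25/7)
[3] R2 /= 25/7  ⇒  (0, 0, 1)
     R0 -= 1/7·R2  ⇒  (1, 0, 0)
     R1 -= -3/7·R2  ⇒  (0, 1, 0)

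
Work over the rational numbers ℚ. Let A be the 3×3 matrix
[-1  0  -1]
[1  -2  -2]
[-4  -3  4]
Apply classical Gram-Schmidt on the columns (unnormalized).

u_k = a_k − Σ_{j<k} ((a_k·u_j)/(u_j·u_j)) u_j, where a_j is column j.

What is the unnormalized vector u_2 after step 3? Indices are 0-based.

u_2 = (-275/134, -75/134, 25/67)

Step 1: u_0 = a_0 = (-1, 1, -4).
Step 2: u_1 = a_1 − (5/9)·u_0 = (5/9, -23/9, -7/9).
Step 3: u_2 = a_2 − (-17/18)·u_0 − (13/67)·u_1 = (-275/134, -75/134, 25/67).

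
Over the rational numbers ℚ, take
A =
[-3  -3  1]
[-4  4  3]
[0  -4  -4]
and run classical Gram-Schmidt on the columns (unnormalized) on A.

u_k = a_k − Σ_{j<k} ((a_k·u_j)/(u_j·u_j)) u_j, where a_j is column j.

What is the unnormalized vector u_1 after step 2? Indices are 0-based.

u_1 = (-96/25, 72/25, -4)

Step 1: u_0 = a_0 = (-3, -4, 0).
Step 2: u_1 = a_1 − (-7/25)·u_0 = (-96/25, 72/25, -4).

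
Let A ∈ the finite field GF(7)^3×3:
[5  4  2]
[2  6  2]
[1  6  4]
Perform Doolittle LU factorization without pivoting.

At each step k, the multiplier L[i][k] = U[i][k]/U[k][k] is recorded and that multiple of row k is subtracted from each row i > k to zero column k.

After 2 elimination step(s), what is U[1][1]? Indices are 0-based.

Step 1: pivot at (0,0) is 5.
  row1 ← row1 − (6)·row0  ⇒  L[1][0]=6, U row1=(0, 3, 4)
  row2 ← row2 − (3)·row0  ⇒  L[2][0]=3, U row2=(0, 1, 5)
Step 2: pivot at (1,1) is 3.
  row2 ← row2 − (5)·row1  ⇒  L[2][1]=5, U row2=(0, 0, 6)

U[1][1] = 3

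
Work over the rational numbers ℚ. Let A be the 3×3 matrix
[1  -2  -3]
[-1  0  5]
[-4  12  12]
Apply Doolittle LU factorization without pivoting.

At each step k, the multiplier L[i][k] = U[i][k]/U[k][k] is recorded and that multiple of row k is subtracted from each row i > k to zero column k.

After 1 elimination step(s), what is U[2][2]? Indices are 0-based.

U[2][2] = 0

k=0: U[0][0]=1
  eliminate (1,0): mult=-1, new row 1: (0, -2, 2); set L[1][0]=-1
  eliminate (2,0): mult=-4, new row 2: (0, 4, 0); set L[2][0]=-4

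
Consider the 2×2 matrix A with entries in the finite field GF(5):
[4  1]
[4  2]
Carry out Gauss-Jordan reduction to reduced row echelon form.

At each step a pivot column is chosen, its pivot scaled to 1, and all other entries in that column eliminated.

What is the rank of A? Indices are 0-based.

[1] R0 /= 4  ⇒  (1, 4)
     R1 -= 4·R0  ⇒  (0, 1)
[2] R1 /= 1  ⇒  (0, 1)
     R0 -= 4·R1  ⇒  (1, 0)

rank = 2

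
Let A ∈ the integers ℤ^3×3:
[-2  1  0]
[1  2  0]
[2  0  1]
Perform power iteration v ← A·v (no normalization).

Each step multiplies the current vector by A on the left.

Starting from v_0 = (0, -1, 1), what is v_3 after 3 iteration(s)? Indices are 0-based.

v_3 = (-5, -10, -1)

v_0 = (0, -1, 1).
v_1 = A·v_0 = (-1, -2, 1).
v_2 = A·v_1 = (0, -5, -1).
v_3 = A·v_2 = (-5, -10, -1).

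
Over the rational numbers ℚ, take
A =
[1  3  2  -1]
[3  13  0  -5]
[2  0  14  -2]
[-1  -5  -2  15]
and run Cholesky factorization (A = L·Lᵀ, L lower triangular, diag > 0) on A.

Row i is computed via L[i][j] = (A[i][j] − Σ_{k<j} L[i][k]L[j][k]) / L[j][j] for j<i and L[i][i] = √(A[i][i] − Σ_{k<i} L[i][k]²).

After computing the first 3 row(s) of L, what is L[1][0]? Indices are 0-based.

L[1][0] = 3

Step 1: L[0][0] = √(1) = 1.
  L[1][0] = (3) / L[0][0] = 3.
Step 2: L[1][1] = √(4) = 2.
  L[2][0] = (2) / L[0][0] = 2.
  L[2][1] = (-6) / L[1][1] = -3.
Step 3: L[2][2] = √(1) = 1.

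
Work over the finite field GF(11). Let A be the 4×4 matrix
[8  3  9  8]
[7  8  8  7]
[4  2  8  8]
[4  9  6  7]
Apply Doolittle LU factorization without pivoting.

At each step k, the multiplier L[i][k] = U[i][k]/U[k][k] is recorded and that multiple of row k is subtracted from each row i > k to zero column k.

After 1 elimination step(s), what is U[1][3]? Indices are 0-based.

[col 0] pivot 8
  R1 -= 5*R0 → (0, 4, 7, 0)  (L[1][0] := 5)
  R2 -= 6*R0 → (0, 6, 9, 4)  (L[2][0] := 6)
  R3 -= 6*R0 → (0, 2, 7, 3)  (L[3][0] := 6)

U[1][3] = 0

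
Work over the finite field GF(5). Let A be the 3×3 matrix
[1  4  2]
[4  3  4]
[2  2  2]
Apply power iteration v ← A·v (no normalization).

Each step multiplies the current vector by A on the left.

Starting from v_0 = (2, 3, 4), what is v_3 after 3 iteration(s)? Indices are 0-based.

v_0 = (2, 3, 4).
v_1 = A·v_0 = (2, 3, 3).
v_2 = A·v_1 = (0, 4, 1).
v_3 = A·v_2 = (3, 1, 0).

v_3 = (3, 1, 0)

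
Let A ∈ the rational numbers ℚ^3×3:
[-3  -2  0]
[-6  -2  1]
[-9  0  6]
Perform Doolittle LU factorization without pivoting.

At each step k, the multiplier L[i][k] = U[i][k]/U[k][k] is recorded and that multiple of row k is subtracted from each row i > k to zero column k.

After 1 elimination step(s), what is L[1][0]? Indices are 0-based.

L[1][0] = 2

k=0: U[0][0]=-3
  eliminate (1,0): mult=2, new row 1: (0, 2, 1); set L[1][0]=2
  eliminate (2,0): mult=3, new row 2: (0, 6, 6); set L[2][0]=3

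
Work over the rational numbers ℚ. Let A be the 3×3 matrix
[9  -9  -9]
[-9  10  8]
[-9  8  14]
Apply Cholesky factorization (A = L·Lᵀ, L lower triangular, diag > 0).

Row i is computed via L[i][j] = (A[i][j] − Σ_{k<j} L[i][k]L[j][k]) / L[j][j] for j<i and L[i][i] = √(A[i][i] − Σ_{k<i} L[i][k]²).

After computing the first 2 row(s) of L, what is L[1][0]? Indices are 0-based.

L[1][0] = -3

Step 1: L[0][0] = √(9) = 3.
  L[1][0] = (-9) / L[0][0] = -3.
Step 2: L[1][1] = √(1) = 1.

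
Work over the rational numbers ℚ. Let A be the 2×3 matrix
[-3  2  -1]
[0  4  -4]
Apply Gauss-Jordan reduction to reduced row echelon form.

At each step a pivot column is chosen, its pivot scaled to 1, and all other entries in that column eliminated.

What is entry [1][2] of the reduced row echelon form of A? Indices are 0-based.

M[1][2] = -1

[1] R0 /= -3  ⇒  (1, -2/3, 1/3)
[2] R1 /= 4  ⇒  (0, 1, -1)
     R0 -= -2/3·R1  ⇒  (1, 0, -1/3)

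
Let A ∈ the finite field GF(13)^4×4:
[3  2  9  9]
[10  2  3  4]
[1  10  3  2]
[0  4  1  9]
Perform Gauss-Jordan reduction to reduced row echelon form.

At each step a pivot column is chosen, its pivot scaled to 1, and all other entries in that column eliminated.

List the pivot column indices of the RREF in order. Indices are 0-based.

pivot columns: 0, 1, 2, 3

pivot(0,0)=3: scale R0 → (1, 5, 3, 3)
  clear (1,0): R1 −= (10)R0 → (0, 4, 12, 0)
  clear (2,0): R2 −= (1)R0 → (0, 5, 0, 12)
pivot(1,1)=4: scale R1 → (0, 1, 3, 0)
  clear (0,1): R0 −= (5)R1 → (1, 0, 1, 3)
  clear (2,1): R2 −= (5)R1 → (0, 0, 11, 12)
  clear (3,1): R3 −= (4)R1 → (0, 0, 2, 9)
pivot(2,2)=11: scale R2 → (0, 0, 1, 7)
  clear (0,2): R0 −= (1)R2 → (1, 0, 0, 9)
  clear (1,2): R1 −= (3)R2 → (0, 1, 0, 5)
  clear (3,2): R3 −= (2)R2 → (0, 0, 0, 8)
pivot(3,3)=8: scale R3 → (0, 0, 0, 1)
  clear (0,3): R0 −= (9)R3 → (1, 0, 0, 0)
  clear (1,3): R1 −= (5)R3 → (0, 1, 0, 0)
  clear (2,3): R2 −= (7)R3 → (0, 0, 1, 0)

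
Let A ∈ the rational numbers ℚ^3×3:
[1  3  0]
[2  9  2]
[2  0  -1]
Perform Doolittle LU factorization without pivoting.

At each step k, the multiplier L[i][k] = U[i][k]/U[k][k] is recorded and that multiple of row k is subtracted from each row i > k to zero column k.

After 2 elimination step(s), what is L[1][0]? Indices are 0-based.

L[1][0] = 2

[col 0] pivot 1
  R1 -= 2*R0 → (0, 3, 2)  (L[1][0] := 2)
  R2 -= 2*R0 → (0, -6, -1)  (L[2][0] := 2)
[col 1] pivot 3
  R2 -= -2*R1 → (0, 0, 3)  (L[2][1] := -2)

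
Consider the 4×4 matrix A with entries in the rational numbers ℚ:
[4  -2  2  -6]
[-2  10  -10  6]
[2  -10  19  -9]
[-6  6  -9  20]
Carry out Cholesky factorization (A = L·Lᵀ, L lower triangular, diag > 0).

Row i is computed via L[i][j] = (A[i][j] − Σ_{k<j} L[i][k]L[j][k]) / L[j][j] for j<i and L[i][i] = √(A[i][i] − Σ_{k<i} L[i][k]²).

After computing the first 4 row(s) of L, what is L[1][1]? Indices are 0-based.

L[1][1] = 3

Step 1: L[0][0] = √(4) = 2.
  L[1][0] = (-2) / L[0][0] = -1.
Step 2: L[1][1] = √(9) = 3.
  L[2][0] = (2) / L[0][0] = 1.
  L[2][1] = (-9) / L[1][1] = -3.
Step 3: L[2][2] = √(9) = 3.
  L[3][0] = (-6) / L[0][0] = -3.
  L[3][1] = (3) / L[1][1] = 1.
  L[3][2] = (-3) / L[2][2] = -1.
Step 4: L[3][3] = √(9) = 3.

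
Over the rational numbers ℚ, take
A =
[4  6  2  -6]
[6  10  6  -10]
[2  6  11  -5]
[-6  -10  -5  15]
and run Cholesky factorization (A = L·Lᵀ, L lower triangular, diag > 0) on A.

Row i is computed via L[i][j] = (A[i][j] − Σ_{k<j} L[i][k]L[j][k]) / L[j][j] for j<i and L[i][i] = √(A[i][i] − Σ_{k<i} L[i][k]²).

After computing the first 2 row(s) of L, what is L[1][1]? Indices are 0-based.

Step 1: L[0][0] = √(4) = 2.
  L[1][0] = (6) / L[0][0] = 3.
Step 2: L[1][1] = √(1) = 1.

L[1][1] = 1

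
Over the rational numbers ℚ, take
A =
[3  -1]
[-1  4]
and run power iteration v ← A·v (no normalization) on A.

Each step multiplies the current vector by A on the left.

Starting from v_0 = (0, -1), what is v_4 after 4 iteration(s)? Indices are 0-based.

v_0 = (0, -1).
v_1 = A·v_0 = (1, -4).
v_2 = A·v_1 = (7, -17).
v_3 = A·v_2 = (38, -75).
v_4 = A·v_3 = (189, -338).

v_4 = (189, -338)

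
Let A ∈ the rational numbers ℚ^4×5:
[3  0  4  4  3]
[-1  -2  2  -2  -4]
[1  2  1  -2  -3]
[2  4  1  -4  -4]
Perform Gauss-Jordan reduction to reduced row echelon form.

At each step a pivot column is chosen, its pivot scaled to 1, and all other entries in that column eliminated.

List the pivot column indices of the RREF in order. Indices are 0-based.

pivot(0,0)=3: scale R0 → (1, 0, 4/3, 4/3, 1)
  clear (1,0): R1 −= (-1)R0 → (0, -2, 10/3, -2/3, -3)
  clear (2,0): R2 −= (1)R0 → (0, 2, -1/3, -10/3, -4)
  clear (3,0): R3 −= (2)R0 → (0, 4, -5/3, -20/3, -6)
pivot(1,1)=-2: scale R1 → (0, 1, -5/3, 1/3, 3/2)
  clear (2,1): R2 −= (2)R1 → (0, 0, 3, -4, -7)
  clear (3,1): R3 −= (4)R1 → (0, 0, 5, -8, -12)
pivot(2,2)=3: scale R2 → (0, 0, 1, -4/3, -7/3)
  clear (0,2): R0 −= (4/3)R2 → (1, 0, 0, 28/9, 37/9)
  clear (1,2): R1 −= (-5/3)R2 → (0, 1, 0, -17/9, -43/18)
  clear (3,2): R3 −= (5)R2 → (0, 0, 0, -4/3, -1/3)
pivot(3,3)=-4/3: scale R3 → (0, 0, 0, 1, 1/4)
  clear (0,3): R0 −= (28/9)R3 → (1, 0, 0, 0, 10/3)
  clear (1,3): R1 −= (-17/9)R3 → (0, 1, 0, 0, -23/12)
  clear (2,3): R2 −= (-4/3)R3 → (0, 0, 1, 0, -2)

pivot columns: 0, 1, 2, 3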